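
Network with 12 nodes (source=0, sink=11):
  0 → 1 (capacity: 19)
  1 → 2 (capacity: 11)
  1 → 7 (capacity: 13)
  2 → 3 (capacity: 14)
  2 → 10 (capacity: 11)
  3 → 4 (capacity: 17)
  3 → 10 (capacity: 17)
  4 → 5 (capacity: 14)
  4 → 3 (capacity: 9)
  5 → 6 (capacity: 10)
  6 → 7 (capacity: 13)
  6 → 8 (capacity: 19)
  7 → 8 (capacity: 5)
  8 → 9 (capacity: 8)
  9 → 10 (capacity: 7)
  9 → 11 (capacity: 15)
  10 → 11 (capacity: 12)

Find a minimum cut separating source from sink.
Min cut value = 16, edges: (1,2), (7,8)

Min cut value: 16
Partition: S = [0, 1, 7], T = [2, 3, 4, 5, 6, 8, 9, 10, 11]
Cut edges: (1,2), (7,8)

By max-flow min-cut theorem, max flow = min cut = 16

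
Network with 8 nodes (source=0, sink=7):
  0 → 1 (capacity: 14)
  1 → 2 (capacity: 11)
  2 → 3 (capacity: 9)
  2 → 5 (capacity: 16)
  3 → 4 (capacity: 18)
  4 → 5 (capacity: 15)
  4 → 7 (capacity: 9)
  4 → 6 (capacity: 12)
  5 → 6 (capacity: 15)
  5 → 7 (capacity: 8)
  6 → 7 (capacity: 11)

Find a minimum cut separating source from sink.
Min cut value = 11, edges: (1,2)

Min cut value: 11
Partition: S = [0, 1], T = [2, 3, 4, 5, 6, 7]
Cut edges: (1,2)

By max-flow min-cut theorem, max flow = min cut = 11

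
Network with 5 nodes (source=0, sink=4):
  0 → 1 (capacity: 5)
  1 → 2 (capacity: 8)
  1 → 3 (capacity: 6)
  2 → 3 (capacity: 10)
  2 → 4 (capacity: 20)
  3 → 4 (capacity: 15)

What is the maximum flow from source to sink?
Maximum flow = 5

Max flow: 5

Flow assignment:
  0 → 1: 5/5
  1 → 2: 5/8
  2 → 4: 5/20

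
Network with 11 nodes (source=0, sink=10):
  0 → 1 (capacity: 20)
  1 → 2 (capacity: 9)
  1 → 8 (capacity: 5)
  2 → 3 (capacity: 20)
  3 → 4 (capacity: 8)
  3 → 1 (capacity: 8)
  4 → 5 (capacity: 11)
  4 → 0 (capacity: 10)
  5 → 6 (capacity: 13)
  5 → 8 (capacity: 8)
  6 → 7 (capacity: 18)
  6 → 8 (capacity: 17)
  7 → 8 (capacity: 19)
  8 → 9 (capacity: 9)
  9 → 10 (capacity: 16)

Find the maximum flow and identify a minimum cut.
Max flow = 9, Min cut edges: (8,9)

Maximum flow: 9
Minimum cut: (8,9)
Partition: S = [0, 1, 2, 3, 4, 5, 6, 7, 8], T = [9, 10]

Max-flow min-cut theorem verified: both equal 9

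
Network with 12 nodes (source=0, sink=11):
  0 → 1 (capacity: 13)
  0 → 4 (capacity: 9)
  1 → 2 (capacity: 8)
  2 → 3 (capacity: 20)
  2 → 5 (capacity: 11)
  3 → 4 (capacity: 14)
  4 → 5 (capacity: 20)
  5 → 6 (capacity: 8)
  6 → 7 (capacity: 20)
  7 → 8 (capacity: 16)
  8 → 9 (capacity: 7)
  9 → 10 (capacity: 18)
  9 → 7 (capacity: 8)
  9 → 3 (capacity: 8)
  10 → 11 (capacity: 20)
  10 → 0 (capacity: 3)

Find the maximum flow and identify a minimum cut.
Max flow = 7, Min cut edges: (8,9)

Maximum flow: 7
Minimum cut: (8,9)
Partition: S = [0, 1, 2, 3, 4, 5, 6, 7, 8], T = [9, 10, 11]

Max-flow min-cut theorem verified: both equal 7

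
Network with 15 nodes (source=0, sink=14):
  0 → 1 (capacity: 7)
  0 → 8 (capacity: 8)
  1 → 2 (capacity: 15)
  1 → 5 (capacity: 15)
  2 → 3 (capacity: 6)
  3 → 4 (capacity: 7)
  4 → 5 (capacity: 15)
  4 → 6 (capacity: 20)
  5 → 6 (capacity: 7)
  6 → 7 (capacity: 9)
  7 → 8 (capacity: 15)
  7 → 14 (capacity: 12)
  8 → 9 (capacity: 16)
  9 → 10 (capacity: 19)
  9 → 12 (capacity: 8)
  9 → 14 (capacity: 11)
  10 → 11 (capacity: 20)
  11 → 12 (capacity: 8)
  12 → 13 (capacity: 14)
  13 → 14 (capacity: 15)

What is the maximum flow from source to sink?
Maximum flow = 15

Max flow: 15

Flow assignment:
  0 → 1: 7/7
  0 → 8: 8/8
  1 → 5: 7/15
  5 → 6: 7/7
  6 → 7: 7/9
  7 → 14: 7/12
  8 → 9: 8/16
  9 → 14: 8/11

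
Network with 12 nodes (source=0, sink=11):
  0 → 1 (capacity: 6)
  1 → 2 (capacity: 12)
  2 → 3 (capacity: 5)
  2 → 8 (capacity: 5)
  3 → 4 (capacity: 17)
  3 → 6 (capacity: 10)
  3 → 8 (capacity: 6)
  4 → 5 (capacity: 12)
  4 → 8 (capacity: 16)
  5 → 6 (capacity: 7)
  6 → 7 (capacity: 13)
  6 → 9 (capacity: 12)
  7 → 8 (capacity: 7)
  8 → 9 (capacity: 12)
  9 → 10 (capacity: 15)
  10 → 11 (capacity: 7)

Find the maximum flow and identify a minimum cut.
Max flow = 6, Min cut edges: (0,1)

Maximum flow: 6
Minimum cut: (0,1)
Partition: S = [0], T = [1, 2, 3, 4, 5, 6, 7, 8, 9, 10, 11]

Max-flow min-cut theorem verified: both equal 6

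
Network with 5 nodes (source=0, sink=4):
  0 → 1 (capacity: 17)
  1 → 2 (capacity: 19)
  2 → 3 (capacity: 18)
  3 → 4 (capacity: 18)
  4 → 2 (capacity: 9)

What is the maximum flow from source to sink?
Maximum flow = 17

Max flow: 17

Flow assignment:
  0 → 1: 17/17
  1 → 2: 17/19
  2 → 3: 17/18
  3 → 4: 17/18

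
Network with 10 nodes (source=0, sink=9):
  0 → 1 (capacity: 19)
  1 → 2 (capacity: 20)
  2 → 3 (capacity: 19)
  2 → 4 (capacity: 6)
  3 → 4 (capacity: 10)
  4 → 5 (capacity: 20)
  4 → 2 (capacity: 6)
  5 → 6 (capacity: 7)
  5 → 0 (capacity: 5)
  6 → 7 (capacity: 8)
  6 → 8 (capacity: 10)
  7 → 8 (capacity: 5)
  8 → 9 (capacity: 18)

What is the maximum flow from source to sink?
Maximum flow = 7

Max flow: 7

Flow assignment:
  0 → 1: 12/19
  1 → 2: 12/20
  2 → 3: 10/19
  2 → 4: 2/6
  3 → 4: 10/10
  4 → 5: 12/20
  5 → 6: 7/7
  5 → 0: 5/5
  6 → 8: 7/10
  8 → 9: 7/18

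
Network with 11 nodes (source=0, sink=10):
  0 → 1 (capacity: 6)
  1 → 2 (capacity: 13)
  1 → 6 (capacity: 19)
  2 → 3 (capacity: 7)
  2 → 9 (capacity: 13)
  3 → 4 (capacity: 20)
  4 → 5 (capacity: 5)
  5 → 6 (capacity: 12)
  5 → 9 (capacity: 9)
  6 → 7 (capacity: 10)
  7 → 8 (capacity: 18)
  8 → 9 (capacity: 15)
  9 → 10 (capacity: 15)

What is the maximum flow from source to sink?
Maximum flow = 6

Max flow: 6

Flow assignment:
  0 → 1: 6/6
  1 → 2: 6/13
  2 → 9: 6/13
  9 → 10: 6/15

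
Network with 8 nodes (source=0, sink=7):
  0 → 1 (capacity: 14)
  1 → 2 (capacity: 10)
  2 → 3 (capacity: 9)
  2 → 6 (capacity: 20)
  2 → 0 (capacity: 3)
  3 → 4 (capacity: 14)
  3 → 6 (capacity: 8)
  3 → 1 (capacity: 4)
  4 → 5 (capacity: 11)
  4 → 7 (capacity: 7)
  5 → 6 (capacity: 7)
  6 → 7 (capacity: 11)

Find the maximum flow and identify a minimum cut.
Max flow = 10, Min cut edges: (1,2)

Maximum flow: 10
Minimum cut: (1,2)
Partition: S = [0, 1], T = [2, 3, 4, 5, 6, 7]

Max-flow min-cut theorem verified: both equal 10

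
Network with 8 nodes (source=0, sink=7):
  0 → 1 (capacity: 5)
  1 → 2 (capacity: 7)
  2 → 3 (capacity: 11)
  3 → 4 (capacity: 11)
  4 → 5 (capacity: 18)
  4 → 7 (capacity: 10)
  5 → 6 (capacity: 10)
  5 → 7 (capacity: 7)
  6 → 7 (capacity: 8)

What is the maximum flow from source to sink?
Maximum flow = 5

Max flow: 5

Flow assignment:
  0 → 1: 5/5
  1 → 2: 5/7
  2 → 3: 5/11
  3 → 4: 5/11
  4 → 7: 5/10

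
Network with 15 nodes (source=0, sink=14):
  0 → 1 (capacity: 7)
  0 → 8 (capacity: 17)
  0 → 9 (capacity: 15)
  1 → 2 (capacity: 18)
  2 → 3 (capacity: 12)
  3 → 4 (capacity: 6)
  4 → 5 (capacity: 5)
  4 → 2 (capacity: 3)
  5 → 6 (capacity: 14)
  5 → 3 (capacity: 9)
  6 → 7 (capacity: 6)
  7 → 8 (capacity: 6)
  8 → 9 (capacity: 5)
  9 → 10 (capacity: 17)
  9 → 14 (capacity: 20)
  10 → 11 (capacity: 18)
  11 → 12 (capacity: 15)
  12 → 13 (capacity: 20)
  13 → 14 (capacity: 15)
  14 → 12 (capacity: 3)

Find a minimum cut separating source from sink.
Min cut value = 20, edges: (0,9), (8,9)

Min cut value: 20
Partition: S = [0, 1, 2, 3, 4, 5, 6, 7, 8], T = [9, 10, 11, 12, 13, 14]
Cut edges: (0,9), (8,9)

By max-flow min-cut theorem, max flow = min cut = 20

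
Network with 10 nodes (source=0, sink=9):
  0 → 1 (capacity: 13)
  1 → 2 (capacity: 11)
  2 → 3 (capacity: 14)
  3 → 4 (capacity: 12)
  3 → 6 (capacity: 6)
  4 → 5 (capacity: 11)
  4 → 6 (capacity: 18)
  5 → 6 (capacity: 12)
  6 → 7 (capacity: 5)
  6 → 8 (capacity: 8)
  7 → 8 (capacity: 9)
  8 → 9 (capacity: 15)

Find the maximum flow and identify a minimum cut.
Max flow = 11, Min cut edges: (1,2)

Maximum flow: 11
Minimum cut: (1,2)
Partition: S = [0, 1], T = [2, 3, 4, 5, 6, 7, 8, 9]

Max-flow min-cut theorem verified: both equal 11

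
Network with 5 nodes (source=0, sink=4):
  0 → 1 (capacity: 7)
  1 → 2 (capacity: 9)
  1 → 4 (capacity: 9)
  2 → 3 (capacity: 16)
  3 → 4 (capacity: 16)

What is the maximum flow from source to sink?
Maximum flow = 7

Max flow: 7

Flow assignment:
  0 → 1: 7/7
  1 → 4: 7/9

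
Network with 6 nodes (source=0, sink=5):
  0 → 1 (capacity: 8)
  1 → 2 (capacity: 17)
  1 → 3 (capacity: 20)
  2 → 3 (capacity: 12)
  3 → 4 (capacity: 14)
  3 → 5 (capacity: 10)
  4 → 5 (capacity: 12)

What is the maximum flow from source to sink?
Maximum flow = 8

Max flow: 8

Flow assignment:
  0 → 1: 8/8
  1 → 3: 8/20
  3 → 5: 8/10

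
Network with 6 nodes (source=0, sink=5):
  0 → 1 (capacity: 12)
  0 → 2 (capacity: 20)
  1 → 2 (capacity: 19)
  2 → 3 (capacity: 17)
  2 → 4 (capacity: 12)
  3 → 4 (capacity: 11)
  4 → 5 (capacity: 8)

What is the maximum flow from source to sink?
Maximum flow = 8

Max flow: 8

Flow assignment:
  0 → 1: 8/12
  1 → 2: 8/19
  2 → 3: 8/17
  3 → 4: 8/11
  4 → 5: 8/8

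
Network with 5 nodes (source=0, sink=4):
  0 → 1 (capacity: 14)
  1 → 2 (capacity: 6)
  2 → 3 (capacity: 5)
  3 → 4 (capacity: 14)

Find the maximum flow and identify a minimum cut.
Max flow = 5, Min cut edges: (2,3)

Maximum flow: 5
Minimum cut: (2,3)
Partition: S = [0, 1, 2], T = [3, 4]

Max-flow min-cut theorem verified: both equal 5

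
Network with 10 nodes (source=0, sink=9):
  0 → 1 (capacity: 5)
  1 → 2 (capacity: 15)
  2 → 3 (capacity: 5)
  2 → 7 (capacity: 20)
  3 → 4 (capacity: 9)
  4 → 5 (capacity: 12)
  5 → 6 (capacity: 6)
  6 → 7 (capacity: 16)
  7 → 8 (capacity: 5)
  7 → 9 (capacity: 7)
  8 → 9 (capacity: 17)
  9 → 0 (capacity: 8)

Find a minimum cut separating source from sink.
Min cut value = 5, edges: (0,1)

Min cut value: 5
Partition: S = [0], T = [1, 2, 3, 4, 5, 6, 7, 8, 9]
Cut edges: (0,1)

By max-flow min-cut theorem, max flow = min cut = 5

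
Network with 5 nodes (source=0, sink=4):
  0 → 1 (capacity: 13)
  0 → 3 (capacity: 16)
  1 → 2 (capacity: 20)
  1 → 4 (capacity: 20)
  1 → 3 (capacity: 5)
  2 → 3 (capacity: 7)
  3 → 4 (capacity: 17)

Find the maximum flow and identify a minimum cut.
Max flow = 29, Min cut edges: (0,1), (0,3)

Maximum flow: 29
Minimum cut: (0,1), (0,3)
Partition: S = [0], T = [1, 2, 3, 4]

Max-flow min-cut theorem verified: both equal 29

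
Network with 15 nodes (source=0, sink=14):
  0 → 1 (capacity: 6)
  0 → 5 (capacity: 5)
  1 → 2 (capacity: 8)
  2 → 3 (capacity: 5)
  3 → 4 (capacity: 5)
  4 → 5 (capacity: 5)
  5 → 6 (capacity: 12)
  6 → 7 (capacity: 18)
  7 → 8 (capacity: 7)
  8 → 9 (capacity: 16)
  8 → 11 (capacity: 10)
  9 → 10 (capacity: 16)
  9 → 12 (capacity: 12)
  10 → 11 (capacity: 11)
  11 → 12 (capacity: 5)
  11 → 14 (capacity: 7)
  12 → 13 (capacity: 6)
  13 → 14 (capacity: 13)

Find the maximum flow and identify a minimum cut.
Max flow = 7, Min cut edges: (7,8)

Maximum flow: 7
Minimum cut: (7,8)
Partition: S = [0, 1, 2, 3, 4, 5, 6, 7], T = [8, 9, 10, 11, 12, 13, 14]

Max-flow min-cut theorem verified: both equal 7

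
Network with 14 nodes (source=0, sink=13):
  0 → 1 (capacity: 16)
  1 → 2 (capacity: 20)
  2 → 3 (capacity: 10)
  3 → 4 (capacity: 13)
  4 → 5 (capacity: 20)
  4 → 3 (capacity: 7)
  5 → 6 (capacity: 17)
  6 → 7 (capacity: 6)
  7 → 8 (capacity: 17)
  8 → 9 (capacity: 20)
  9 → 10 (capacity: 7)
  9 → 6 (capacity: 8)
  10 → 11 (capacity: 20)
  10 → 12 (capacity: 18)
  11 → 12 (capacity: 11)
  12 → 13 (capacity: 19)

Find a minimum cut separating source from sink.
Min cut value = 6, edges: (6,7)

Min cut value: 6
Partition: S = [0, 1, 2, 3, 4, 5, 6], T = [7, 8, 9, 10, 11, 12, 13]
Cut edges: (6,7)

By max-flow min-cut theorem, max flow = min cut = 6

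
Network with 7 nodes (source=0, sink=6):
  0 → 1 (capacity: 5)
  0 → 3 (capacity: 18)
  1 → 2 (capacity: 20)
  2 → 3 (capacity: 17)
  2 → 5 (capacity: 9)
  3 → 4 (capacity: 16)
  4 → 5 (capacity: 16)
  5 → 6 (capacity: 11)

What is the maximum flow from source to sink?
Maximum flow = 11

Max flow: 11

Flow assignment:
  0 → 3: 11/18
  3 → 4: 11/16
  4 → 5: 11/16
  5 → 6: 11/11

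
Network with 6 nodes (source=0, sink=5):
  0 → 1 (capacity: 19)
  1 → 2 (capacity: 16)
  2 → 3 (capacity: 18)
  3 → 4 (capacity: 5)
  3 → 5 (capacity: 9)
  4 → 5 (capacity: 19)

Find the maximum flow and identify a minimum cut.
Max flow = 14, Min cut edges: (3,4), (3,5)

Maximum flow: 14
Minimum cut: (3,4), (3,5)
Partition: S = [0, 1, 2, 3], T = [4, 5]

Max-flow min-cut theorem verified: both equal 14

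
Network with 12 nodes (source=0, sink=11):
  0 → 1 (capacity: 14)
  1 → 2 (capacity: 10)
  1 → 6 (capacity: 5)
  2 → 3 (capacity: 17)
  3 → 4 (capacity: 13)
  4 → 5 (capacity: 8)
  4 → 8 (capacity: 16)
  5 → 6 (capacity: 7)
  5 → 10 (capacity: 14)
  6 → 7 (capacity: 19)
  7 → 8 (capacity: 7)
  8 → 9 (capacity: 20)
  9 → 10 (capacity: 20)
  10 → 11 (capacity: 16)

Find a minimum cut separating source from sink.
Min cut value = 14, edges: (0,1)

Min cut value: 14
Partition: S = [0], T = [1, 2, 3, 4, 5, 6, 7, 8, 9, 10, 11]
Cut edges: (0,1)

By max-flow min-cut theorem, max flow = min cut = 14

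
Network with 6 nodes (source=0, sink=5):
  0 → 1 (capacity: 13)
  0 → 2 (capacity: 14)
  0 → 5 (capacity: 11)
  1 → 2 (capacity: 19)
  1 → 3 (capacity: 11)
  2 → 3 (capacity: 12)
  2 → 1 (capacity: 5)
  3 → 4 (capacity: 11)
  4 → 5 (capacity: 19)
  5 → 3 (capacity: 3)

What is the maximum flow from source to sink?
Maximum flow = 22

Max flow: 22

Flow assignment:
  0 → 1: 2/13
  0 → 2: 9/14
  0 → 5: 11/11
  1 → 2: 2/19
  2 → 3: 11/12
  3 → 4: 11/11
  4 → 5: 11/19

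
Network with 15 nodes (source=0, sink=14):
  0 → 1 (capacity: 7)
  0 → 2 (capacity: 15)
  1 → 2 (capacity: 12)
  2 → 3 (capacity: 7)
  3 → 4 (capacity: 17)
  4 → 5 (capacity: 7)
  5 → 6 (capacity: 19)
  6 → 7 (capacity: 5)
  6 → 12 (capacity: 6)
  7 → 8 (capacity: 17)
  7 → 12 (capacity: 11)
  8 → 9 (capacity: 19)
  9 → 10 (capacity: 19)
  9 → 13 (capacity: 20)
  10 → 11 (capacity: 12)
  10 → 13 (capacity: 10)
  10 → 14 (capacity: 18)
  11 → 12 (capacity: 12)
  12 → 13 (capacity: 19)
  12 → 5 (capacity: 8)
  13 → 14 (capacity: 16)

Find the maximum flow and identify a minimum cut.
Max flow = 7, Min cut edges: (4,5)

Maximum flow: 7
Minimum cut: (4,5)
Partition: S = [0, 1, 2, 3, 4], T = [5, 6, 7, 8, 9, 10, 11, 12, 13, 14]

Max-flow min-cut theorem verified: both equal 7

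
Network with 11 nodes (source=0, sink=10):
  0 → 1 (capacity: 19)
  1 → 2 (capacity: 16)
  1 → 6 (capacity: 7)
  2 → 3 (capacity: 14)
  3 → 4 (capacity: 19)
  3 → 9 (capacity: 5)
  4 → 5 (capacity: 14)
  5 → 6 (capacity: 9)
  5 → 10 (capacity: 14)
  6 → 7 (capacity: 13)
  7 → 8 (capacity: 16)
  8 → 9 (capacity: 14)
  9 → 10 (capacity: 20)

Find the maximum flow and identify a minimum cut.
Max flow = 19, Min cut edges: (0,1)

Maximum flow: 19
Minimum cut: (0,1)
Partition: S = [0], T = [1, 2, 3, 4, 5, 6, 7, 8, 9, 10]

Max-flow min-cut theorem verified: both equal 19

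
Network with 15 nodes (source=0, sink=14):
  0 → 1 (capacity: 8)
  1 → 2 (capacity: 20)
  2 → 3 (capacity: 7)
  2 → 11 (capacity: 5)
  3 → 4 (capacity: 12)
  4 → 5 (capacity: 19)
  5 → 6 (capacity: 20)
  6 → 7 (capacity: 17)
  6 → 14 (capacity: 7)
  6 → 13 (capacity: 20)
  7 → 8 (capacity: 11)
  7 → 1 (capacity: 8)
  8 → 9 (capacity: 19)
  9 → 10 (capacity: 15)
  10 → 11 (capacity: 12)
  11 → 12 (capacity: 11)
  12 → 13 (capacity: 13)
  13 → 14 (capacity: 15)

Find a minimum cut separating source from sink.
Min cut value = 8, edges: (0,1)

Min cut value: 8
Partition: S = [0], T = [1, 2, 3, 4, 5, 6, 7, 8, 9, 10, 11, 12, 13, 14]
Cut edges: (0,1)

By max-flow min-cut theorem, max flow = min cut = 8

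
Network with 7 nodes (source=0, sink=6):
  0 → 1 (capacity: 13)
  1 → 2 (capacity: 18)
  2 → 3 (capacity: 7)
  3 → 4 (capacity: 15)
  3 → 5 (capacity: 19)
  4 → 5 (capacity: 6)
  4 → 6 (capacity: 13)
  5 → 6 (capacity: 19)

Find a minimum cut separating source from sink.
Min cut value = 7, edges: (2,3)

Min cut value: 7
Partition: S = [0, 1, 2], T = [3, 4, 5, 6]
Cut edges: (2,3)

By max-flow min-cut theorem, max flow = min cut = 7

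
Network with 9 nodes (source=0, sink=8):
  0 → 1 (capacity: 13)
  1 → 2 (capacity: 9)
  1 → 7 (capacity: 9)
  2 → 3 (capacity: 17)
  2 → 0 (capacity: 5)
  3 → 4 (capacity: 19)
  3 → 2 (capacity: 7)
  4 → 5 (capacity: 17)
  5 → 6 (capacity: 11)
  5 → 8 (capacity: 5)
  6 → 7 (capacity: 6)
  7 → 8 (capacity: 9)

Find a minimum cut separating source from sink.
Min cut value = 13, edges: (0,1)

Min cut value: 13
Partition: S = [0], T = [1, 2, 3, 4, 5, 6, 7, 8]
Cut edges: (0,1)

By max-flow min-cut theorem, max flow = min cut = 13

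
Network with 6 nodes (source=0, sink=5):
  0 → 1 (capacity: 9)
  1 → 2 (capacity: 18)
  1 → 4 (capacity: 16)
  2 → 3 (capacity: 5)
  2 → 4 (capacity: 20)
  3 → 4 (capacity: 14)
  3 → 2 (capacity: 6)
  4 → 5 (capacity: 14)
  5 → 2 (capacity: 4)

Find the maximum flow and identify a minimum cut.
Max flow = 9, Min cut edges: (0,1)

Maximum flow: 9
Minimum cut: (0,1)
Partition: S = [0], T = [1, 2, 3, 4, 5]

Max-flow min-cut theorem verified: both equal 9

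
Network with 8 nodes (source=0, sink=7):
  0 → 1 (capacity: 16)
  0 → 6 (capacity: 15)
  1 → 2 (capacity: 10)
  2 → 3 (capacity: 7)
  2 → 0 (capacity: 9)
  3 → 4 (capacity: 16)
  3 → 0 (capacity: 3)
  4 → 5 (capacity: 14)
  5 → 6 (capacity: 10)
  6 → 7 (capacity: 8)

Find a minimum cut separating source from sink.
Min cut value = 8, edges: (6,7)

Min cut value: 8
Partition: S = [0, 1, 2, 3, 4, 5, 6], T = [7]
Cut edges: (6,7)

By max-flow min-cut theorem, max flow = min cut = 8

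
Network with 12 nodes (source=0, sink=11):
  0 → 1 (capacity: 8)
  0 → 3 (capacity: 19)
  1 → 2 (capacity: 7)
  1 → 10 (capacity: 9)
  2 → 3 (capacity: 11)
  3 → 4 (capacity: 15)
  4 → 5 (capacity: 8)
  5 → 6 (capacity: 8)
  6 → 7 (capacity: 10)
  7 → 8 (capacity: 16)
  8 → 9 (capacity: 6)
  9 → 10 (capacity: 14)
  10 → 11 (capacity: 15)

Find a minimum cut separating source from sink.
Min cut value = 14, edges: (0,1), (8,9)

Min cut value: 14
Partition: S = [0, 2, 3, 4, 5, 6, 7, 8], T = [1, 9, 10, 11]
Cut edges: (0,1), (8,9)

By max-flow min-cut theorem, max flow = min cut = 14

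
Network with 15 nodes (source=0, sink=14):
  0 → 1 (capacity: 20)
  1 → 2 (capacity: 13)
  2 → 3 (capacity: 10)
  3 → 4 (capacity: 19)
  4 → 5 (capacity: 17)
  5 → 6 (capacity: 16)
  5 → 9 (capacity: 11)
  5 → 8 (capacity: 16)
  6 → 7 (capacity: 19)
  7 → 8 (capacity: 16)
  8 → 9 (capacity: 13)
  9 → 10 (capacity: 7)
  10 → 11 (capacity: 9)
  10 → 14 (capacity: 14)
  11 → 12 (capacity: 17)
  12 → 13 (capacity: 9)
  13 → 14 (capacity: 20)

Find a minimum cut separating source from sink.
Min cut value = 7, edges: (9,10)

Min cut value: 7
Partition: S = [0, 1, 2, 3, 4, 5, 6, 7, 8, 9], T = [10, 11, 12, 13, 14]
Cut edges: (9,10)

By max-flow min-cut theorem, max flow = min cut = 7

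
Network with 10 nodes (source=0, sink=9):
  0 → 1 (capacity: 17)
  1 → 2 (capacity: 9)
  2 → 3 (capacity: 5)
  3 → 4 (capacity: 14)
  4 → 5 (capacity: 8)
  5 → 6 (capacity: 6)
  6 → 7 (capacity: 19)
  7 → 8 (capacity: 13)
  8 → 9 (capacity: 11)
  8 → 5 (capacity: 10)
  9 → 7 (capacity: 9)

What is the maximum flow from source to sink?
Maximum flow = 5

Max flow: 5

Flow assignment:
  0 → 1: 5/17
  1 → 2: 5/9
  2 → 3: 5/5
  3 → 4: 5/14
  4 → 5: 5/8
  5 → 6: 5/6
  6 → 7: 5/19
  7 → 8: 5/13
  8 → 9: 5/11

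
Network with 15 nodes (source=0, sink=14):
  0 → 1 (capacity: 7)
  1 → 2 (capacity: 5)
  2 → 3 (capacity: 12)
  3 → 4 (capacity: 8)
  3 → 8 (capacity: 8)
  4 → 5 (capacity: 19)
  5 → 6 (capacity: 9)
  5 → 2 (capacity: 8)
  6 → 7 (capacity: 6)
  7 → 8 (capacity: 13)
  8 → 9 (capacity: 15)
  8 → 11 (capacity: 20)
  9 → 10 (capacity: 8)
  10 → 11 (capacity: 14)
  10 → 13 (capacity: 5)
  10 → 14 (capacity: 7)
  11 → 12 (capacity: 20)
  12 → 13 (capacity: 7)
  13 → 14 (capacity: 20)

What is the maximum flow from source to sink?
Maximum flow = 5

Max flow: 5

Flow assignment:
  0 → 1: 5/7
  1 → 2: 5/5
  2 → 3: 5/12
  3 → 8: 5/8
  8 → 9: 5/15
  9 → 10: 5/8
  10 → 14: 5/7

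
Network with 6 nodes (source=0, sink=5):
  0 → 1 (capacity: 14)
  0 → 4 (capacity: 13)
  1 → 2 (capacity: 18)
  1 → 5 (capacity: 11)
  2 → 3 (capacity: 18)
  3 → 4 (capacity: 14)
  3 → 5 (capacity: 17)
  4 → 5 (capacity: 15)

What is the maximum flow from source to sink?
Maximum flow = 27

Max flow: 27

Flow assignment:
  0 → 1: 14/14
  0 → 4: 13/13
  1 → 2: 3/18
  1 → 5: 11/11
  2 → 3: 3/18
  3 → 5: 3/17
  4 → 5: 13/15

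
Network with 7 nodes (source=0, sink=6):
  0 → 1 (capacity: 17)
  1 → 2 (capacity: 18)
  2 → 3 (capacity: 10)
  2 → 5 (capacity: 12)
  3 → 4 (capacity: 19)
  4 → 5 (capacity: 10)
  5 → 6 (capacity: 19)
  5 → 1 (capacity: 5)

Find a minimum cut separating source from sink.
Min cut value = 17, edges: (0,1)

Min cut value: 17
Partition: S = [0], T = [1, 2, 3, 4, 5, 6]
Cut edges: (0,1)

By max-flow min-cut theorem, max flow = min cut = 17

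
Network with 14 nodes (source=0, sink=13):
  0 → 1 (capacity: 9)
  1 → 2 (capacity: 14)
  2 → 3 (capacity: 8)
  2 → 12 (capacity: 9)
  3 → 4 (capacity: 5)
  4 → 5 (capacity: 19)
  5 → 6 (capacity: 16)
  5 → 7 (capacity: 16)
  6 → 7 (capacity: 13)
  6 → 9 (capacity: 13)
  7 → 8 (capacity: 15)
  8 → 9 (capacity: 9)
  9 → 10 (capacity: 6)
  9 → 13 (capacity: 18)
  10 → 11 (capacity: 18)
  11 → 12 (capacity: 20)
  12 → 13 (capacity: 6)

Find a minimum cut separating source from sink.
Min cut value = 9, edges: (0,1)

Min cut value: 9
Partition: S = [0], T = [1, 2, 3, 4, 5, 6, 7, 8, 9, 10, 11, 12, 13]
Cut edges: (0,1)

By max-flow min-cut theorem, max flow = min cut = 9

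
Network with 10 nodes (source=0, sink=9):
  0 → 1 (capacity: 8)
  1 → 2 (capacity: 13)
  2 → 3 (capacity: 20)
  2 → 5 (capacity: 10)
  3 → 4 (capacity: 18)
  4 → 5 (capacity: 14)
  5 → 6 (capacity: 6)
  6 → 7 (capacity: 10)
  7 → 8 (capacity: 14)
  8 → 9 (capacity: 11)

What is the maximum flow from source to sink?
Maximum flow = 6

Max flow: 6

Flow assignment:
  0 → 1: 6/8
  1 → 2: 6/13
  2 → 5: 6/10
  5 → 6: 6/6
  6 → 7: 6/10
  7 → 8: 6/14
  8 → 9: 6/11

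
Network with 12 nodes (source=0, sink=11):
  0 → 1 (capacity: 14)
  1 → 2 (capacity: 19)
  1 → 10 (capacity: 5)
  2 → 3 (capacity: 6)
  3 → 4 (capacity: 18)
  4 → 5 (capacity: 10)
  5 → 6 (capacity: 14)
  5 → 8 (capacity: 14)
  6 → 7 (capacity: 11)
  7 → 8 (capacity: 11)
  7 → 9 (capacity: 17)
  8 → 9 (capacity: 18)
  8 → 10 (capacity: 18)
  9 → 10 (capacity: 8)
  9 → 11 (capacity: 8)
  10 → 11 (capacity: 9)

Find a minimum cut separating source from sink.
Min cut value = 11, edges: (1,10), (2,3)

Min cut value: 11
Partition: S = [0, 1, 2], T = [3, 4, 5, 6, 7, 8, 9, 10, 11]
Cut edges: (1,10), (2,3)

By max-flow min-cut theorem, max flow = min cut = 11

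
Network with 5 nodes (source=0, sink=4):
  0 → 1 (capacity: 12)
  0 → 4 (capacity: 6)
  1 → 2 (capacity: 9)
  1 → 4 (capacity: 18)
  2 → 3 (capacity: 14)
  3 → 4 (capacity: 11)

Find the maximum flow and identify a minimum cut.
Max flow = 18, Min cut edges: (0,1), (0,4)

Maximum flow: 18
Minimum cut: (0,1), (0,4)
Partition: S = [0], T = [1, 2, 3, 4]

Max-flow min-cut theorem verified: both equal 18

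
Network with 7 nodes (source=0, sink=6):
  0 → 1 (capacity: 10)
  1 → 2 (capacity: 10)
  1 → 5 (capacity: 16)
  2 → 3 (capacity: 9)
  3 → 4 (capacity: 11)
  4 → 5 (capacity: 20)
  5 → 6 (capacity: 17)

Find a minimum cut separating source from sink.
Min cut value = 10, edges: (0,1)

Min cut value: 10
Partition: S = [0], T = [1, 2, 3, 4, 5, 6]
Cut edges: (0,1)

By max-flow min-cut theorem, max flow = min cut = 10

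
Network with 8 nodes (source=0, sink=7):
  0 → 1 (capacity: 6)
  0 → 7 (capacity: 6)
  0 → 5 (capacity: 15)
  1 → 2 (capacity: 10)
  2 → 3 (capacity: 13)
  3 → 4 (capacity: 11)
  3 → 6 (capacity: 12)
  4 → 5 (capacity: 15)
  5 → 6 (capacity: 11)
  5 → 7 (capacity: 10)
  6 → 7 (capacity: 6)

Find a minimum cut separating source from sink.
Min cut value = 22, edges: (0,7), (5,7), (6,7)

Min cut value: 22
Partition: S = [0, 1, 2, 3, 4, 5, 6], T = [7]
Cut edges: (0,7), (5,7), (6,7)

By max-flow min-cut theorem, max flow = min cut = 22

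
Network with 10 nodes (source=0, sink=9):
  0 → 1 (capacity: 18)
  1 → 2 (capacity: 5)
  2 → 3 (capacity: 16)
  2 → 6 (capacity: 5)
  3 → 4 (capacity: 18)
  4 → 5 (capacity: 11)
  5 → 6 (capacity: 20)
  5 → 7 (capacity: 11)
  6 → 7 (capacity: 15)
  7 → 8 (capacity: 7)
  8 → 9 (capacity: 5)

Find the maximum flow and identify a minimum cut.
Max flow = 5, Min cut edges: (8,9)

Maximum flow: 5
Minimum cut: (8,9)
Partition: S = [0, 1, 2, 3, 4, 5, 6, 7, 8], T = [9]

Max-flow min-cut theorem verified: both equal 5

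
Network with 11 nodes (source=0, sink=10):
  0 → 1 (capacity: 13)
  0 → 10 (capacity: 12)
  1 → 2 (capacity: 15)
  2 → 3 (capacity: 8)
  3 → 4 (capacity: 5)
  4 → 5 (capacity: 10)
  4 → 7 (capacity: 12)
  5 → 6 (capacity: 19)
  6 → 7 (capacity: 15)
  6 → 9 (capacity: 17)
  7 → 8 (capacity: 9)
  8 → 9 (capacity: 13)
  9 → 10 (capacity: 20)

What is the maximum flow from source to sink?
Maximum flow = 17

Max flow: 17

Flow assignment:
  0 → 1: 5/13
  0 → 10: 12/12
  1 → 2: 5/15
  2 → 3: 5/8
  3 → 4: 5/5
  4 → 5: 5/10
  5 → 6: 5/19
  6 → 9: 5/17
  9 → 10: 5/20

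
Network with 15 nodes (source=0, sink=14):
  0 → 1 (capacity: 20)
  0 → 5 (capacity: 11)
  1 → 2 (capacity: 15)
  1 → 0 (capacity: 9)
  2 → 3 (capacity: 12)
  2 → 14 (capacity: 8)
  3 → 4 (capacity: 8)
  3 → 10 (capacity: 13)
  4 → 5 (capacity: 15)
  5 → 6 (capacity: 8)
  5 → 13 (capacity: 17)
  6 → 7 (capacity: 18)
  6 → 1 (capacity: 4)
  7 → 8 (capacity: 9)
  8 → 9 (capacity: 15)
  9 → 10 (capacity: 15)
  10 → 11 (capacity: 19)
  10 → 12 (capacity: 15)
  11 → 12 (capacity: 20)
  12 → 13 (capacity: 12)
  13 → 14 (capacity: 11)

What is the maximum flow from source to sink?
Maximum flow = 19

Max flow: 19

Flow assignment:
  0 → 1: 15/20
  0 → 5: 4/11
  1 → 2: 15/15
  2 → 3: 7/12
  2 → 14: 8/8
  3 → 4: 6/8
  3 → 10: 1/13
  4 → 5: 6/15
  5 → 13: 10/17
  10 → 12: 1/15
  12 → 13: 1/12
  13 → 14: 11/11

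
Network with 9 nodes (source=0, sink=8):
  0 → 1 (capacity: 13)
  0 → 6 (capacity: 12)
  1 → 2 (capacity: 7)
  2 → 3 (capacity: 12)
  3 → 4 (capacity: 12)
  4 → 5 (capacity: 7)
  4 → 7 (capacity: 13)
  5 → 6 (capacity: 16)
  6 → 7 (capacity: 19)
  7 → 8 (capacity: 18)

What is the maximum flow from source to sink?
Maximum flow = 18

Max flow: 18

Flow assignment:
  0 → 1: 7/13
  0 → 6: 11/12
  1 → 2: 7/7
  2 → 3: 7/12
  3 → 4: 7/12
  4 → 7: 7/13
  6 → 7: 11/19
  7 → 8: 18/18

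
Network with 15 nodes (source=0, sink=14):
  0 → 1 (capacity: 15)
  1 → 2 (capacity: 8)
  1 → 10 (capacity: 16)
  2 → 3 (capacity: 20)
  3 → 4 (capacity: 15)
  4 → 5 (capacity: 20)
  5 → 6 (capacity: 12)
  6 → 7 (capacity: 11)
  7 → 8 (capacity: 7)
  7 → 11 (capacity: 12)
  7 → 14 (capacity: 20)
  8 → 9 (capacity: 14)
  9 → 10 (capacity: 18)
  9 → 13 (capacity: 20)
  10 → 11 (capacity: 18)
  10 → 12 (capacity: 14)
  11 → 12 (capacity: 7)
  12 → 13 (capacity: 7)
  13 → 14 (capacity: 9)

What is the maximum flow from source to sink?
Maximum flow = 15

Max flow: 15

Flow assignment:
  0 → 1: 15/15
  1 → 2: 8/8
  1 → 10: 7/16
  2 → 3: 8/20
  3 → 4: 8/15
  4 → 5: 8/20
  5 → 6: 8/12
  6 → 7: 8/11
  7 → 14: 8/20
  10 → 11: 7/18
  11 → 12: 7/7
  12 → 13: 7/7
  13 → 14: 7/9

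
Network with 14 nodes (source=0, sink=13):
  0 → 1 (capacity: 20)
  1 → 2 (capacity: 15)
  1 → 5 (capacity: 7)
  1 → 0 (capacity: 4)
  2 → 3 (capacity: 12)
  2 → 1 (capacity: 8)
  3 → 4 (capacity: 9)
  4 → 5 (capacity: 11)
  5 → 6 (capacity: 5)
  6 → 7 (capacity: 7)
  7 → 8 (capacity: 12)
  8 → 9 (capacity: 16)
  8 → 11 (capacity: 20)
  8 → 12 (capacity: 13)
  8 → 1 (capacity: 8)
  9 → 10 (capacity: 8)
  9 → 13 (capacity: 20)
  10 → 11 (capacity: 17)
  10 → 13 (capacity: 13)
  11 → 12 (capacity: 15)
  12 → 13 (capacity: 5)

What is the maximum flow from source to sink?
Maximum flow = 5

Max flow: 5

Flow assignment:
  0 → 1: 5/20
  1 → 2: 5/15
  2 → 3: 5/12
  3 → 4: 5/9
  4 → 5: 5/11
  5 → 6: 5/5
  6 → 7: 5/7
  7 → 8: 5/12
  8 → 9: 5/16
  9 → 13: 5/20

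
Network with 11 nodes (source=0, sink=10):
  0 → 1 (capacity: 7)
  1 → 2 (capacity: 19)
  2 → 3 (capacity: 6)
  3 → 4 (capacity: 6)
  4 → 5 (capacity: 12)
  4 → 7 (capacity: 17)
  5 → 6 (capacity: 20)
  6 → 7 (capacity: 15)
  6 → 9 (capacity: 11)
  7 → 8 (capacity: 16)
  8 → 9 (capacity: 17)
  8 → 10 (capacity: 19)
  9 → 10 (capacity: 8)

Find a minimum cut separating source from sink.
Min cut value = 6, edges: (3,4)

Min cut value: 6
Partition: S = [0, 1, 2, 3], T = [4, 5, 6, 7, 8, 9, 10]
Cut edges: (3,4)

By max-flow min-cut theorem, max flow = min cut = 6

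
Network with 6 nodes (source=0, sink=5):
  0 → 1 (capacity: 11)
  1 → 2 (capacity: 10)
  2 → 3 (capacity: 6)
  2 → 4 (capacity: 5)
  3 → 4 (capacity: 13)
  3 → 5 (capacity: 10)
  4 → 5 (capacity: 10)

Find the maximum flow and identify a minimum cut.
Max flow = 10, Min cut edges: (1,2)

Maximum flow: 10
Minimum cut: (1,2)
Partition: S = [0, 1], T = [2, 3, 4, 5]

Max-flow min-cut theorem verified: both equal 10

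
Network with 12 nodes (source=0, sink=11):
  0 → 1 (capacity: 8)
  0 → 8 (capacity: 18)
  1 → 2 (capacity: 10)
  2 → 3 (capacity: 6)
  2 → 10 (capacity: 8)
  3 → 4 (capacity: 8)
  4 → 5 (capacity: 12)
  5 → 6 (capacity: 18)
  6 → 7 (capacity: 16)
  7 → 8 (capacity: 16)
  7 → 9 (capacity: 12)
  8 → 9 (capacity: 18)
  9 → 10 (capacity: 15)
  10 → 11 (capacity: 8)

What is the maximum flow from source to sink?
Maximum flow = 8

Max flow: 8

Flow assignment:
  0 → 8: 8/18
  8 → 9: 8/18
  9 → 10: 8/15
  10 → 11: 8/8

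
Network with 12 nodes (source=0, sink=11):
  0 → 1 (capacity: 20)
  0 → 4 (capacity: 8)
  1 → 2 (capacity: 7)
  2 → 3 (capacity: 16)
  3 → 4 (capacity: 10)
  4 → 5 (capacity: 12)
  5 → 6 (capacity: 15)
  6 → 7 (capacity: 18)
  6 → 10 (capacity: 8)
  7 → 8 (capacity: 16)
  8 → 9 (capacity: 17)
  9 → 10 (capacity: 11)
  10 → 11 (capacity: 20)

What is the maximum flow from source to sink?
Maximum flow = 12

Max flow: 12

Flow assignment:
  0 → 1: 4/20
  0 → 4: 8/8
  1 → 2: 4/7
  2 → 3: 4/16
  3 → 4: 4/10
  4 → 5: 12/12
  5 → 6: 12/15
  6 → 7: 4/18
  6 → 10: 8/8
  7 → 8: 4/16
  8 → 9: 4/17
  9 → 10: 4/11
  10 → 11: 12/20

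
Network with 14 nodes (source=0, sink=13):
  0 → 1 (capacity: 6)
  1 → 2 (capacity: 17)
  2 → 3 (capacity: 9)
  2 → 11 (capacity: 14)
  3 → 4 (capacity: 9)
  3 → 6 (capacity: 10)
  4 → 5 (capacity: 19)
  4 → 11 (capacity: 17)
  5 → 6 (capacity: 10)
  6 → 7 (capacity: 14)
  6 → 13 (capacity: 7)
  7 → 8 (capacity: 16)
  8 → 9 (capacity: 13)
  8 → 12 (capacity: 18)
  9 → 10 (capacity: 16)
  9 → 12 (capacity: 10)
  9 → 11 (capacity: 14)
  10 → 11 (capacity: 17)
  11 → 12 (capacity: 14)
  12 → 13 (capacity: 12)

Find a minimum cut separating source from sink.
Min cut value = 6, edges: (0,1)

Min cut value: 6
Partition: S = [0], T = [1, 2, 3, 4, 5, 6, 7, 8, 9, 10, 11, 12, 13]
Cut edges: (0,1)

By max-flow min-cut theorem, max flow = min cut = 6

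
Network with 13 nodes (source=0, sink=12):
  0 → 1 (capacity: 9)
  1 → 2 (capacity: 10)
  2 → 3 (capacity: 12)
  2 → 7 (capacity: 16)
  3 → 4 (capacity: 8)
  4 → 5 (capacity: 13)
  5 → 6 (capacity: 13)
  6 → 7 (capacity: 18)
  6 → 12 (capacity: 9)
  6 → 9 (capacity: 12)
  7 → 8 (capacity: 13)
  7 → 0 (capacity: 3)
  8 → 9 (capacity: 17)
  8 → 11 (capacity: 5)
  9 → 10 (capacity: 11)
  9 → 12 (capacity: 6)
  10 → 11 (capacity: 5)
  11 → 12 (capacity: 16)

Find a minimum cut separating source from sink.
Min cut value = 9, edges: (0,1)

Min cut value: 9
Partition: S = [0], T = [1, 2, 3, 4, 5, 6, 7, 8, 9, 10, 11, 12]
Cut edges: (0,1)

By max-flow min-cut theorem, max flow = min cut = 9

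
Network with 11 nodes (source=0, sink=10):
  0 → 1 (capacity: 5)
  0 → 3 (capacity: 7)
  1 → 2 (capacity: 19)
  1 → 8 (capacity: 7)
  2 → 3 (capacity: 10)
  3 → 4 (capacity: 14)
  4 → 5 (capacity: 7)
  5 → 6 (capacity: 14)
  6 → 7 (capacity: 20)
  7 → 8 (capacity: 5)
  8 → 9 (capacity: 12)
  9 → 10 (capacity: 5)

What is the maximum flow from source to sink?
Maximum flow = 5

Max flow: 5

Flow assignment:
  0 → 3: 5/7
  3 → 4: 5/14
  4 → 5: 5/7
  5 → 6: 5/14
  6 → 7: 5/20
  7 → 8: 5/5
  8 → 9: 5/12
  9 → 10: 5/5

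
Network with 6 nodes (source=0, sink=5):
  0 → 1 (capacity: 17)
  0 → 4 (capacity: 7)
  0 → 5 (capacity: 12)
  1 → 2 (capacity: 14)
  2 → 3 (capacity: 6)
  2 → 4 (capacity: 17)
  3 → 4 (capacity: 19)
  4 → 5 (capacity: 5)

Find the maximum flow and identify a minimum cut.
Max flow = 17, Min cut edges: (0,5), (4,5)

Maximum flow: 17
Minimum cut: (0,5), (4,5)
Partition: S = [0, 1, 2, 3, 4], T = [5]

Max-flow min-cut theorem verified: both equal 17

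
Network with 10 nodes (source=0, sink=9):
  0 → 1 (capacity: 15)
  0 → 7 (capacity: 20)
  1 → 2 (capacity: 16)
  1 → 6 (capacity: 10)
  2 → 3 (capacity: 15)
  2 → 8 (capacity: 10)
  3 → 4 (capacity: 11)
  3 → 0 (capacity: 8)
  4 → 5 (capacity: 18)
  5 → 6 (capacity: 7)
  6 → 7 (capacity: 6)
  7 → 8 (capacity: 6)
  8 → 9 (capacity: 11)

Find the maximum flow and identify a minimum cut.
Max flow = 11, Min cut edges: (8,9)

Maximum flow: 11
Minimum cut: (8,9)
Partition: S = [0, 1, 2, 3, 4, 5, 6, 7, 8], T = [9]

Max-flow min-cut theorem verified: both equal 11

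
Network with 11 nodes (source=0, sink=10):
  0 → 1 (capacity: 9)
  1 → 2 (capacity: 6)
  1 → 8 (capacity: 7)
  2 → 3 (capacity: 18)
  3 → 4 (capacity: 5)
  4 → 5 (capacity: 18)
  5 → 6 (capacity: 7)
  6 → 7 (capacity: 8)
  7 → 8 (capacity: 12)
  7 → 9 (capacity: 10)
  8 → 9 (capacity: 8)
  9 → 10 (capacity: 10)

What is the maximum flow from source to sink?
Maximum flow = 9

Max flow: 9

Flow assignment:
  0 → 1: 9/9
  1 → 2: 2/6
  1 → 8: 7/7
  2 → 3: 2/18
  3 → 4: 2/5
  4 → 5: 2/18
  5 → 6: 2/7
  6 → 7: 2/8
  7 → 9: 2/10
  8 → 9: 7/8
  9 → 10: 9/10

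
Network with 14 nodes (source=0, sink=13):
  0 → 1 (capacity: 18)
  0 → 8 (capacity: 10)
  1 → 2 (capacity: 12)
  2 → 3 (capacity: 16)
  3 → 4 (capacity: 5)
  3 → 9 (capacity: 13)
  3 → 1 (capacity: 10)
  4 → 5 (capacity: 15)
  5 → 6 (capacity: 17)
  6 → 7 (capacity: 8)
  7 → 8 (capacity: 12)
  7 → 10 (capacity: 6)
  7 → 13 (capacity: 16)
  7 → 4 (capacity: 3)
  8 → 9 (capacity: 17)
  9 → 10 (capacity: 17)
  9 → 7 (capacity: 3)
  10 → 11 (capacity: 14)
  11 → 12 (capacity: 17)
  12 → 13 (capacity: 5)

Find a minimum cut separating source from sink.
Min cut value = 13, edges: (3,4), (9,7), (12,13)

Min cut value: 13
Partition: S = [0, 1, 2, 3, 8, 9, 10, 11, 12], T = [4, 5, 6, 7, 13]
Cut edges: (3,4), (9,7), (12,13)

By max-flow min-cut theorem, max flow = min cut = 13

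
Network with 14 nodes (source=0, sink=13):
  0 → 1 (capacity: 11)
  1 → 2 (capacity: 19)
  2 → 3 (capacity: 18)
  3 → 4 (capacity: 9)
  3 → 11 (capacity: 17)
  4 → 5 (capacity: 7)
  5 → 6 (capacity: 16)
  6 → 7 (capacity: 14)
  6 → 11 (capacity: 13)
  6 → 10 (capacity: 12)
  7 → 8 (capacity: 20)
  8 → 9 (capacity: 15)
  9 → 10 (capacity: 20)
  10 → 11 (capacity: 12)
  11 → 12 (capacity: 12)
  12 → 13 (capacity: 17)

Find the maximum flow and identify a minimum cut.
Max flow = 11, Min cut edges: (0,1)

Maximum flow: 11
Minimum cut: (0,1)
Partition: S = [0], T = [1, 2, 3, 4, 5, 6, 7, 8, 9, 10, 11, 12, 13]

Max-flow min-cut theorem verified: both equal 11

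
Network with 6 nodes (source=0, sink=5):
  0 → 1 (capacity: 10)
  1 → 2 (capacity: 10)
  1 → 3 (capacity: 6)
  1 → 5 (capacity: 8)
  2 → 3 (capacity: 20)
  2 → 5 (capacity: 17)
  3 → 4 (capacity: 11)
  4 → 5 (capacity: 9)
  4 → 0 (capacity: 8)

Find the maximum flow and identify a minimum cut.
Max flow = 10, Min cut edges: (0,1)

Maximum flow: 10
Minimum cut: (0,1)
Partition: S = [0], T = [1, 2, 3, 4, 5]

Max-flow min-cut theorem verified: both equal 10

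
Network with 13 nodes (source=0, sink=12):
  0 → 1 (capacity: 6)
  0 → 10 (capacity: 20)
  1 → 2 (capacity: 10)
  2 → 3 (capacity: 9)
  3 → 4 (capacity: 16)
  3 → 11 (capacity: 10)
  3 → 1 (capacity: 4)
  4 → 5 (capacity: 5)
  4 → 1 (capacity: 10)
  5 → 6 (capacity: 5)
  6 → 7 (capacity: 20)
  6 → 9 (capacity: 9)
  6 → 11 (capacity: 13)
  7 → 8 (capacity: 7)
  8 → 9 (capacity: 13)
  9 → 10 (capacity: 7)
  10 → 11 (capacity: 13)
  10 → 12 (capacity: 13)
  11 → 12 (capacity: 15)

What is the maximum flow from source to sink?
Maximum flow = 26

Max flow: 26

Flow assignment:
  0 → 1: 6/6
  0 → 10: 20/20
  1 → 2: 6/10
  2 → 3: 6/9
  3 → 11: 6/10
  10 → 11: 7/13
  10 → 12: 13/13
  11 → 12: 13/15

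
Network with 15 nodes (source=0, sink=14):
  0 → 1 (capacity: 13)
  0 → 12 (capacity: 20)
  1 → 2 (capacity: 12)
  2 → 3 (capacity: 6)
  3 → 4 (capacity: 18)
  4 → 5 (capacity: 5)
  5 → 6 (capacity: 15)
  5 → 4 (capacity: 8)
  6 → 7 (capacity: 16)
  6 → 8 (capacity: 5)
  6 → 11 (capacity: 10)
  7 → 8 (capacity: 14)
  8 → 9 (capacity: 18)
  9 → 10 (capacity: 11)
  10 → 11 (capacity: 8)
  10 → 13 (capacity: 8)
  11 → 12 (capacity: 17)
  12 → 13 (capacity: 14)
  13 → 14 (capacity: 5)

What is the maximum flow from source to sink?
Maximum flow = 5

Max flow: 5

Flow assignment:
  0 → 1: 5/13
  1 → 2: 5/12
  2 → 3: 5/6
  3 → 4: 5/18
  4 → 5: 5/5
  5 → 6: 5/15
  6 → 8: 5/5
  8 → 9: 5/18
  9 → 10: 5/11
  10 → 13: 5/8
  13 → 14: 5/5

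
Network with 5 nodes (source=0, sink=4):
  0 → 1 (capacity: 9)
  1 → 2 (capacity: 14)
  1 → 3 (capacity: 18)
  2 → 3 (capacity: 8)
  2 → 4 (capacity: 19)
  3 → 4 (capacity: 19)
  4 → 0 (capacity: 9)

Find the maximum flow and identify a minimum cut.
Max flow = 9, Min cut edges: (0,1)

Maximum flow: 9
Minimum cut: (0,1)
Partition: S = [0], T = [1, 2, 3, 4]

Max-flow min-cut theorem verified: both equal 9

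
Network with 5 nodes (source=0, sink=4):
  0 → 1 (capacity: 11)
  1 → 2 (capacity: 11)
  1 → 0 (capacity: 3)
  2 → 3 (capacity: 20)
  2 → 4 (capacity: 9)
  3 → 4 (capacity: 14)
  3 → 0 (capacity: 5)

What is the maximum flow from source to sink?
Maximum flow = 11

Max flow: 11

Flow assignment:
  0 → 1: 11/11
  1 → 2: 11/11
  2 → 3: 2/20
  2 → 4: 9/9
  3 → 4: 2/14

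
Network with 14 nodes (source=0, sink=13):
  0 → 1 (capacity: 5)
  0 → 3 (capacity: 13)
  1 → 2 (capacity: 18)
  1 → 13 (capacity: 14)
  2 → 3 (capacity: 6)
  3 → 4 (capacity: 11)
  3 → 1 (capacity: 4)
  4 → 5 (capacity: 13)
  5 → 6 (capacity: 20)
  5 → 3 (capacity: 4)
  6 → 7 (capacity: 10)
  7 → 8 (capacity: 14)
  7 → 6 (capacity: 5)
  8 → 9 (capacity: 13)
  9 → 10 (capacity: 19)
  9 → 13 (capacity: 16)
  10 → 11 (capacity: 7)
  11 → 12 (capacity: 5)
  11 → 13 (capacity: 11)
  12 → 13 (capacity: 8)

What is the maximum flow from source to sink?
Maximum flow = 18

Max flow: 18

Flow assignment:
  0 → 1: 5/5
  0 → 3: 13/13
  1 → 13: 9/14
  3 → 4: 9/11
  3 → 1: 4/4
  4 → 5: 9/13
  5 → 6: 9/20
  6 → 7: 9/10
  7 → 8: 9/14
  8 → 9: 9/13
  9 → 13: 9/16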